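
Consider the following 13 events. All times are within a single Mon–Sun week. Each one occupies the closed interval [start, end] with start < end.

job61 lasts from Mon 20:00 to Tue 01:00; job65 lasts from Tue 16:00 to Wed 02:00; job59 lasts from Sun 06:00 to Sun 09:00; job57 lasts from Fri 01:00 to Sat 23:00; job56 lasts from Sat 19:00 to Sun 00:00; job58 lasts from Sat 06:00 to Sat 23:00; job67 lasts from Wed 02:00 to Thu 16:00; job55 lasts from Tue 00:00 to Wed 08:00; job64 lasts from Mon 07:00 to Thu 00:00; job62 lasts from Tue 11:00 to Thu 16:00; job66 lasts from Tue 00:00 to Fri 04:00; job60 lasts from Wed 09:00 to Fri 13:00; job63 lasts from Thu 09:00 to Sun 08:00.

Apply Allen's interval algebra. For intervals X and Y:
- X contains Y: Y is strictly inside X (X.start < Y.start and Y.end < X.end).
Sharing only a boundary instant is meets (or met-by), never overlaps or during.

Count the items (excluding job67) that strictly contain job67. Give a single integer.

1

Target job67 = [Wed 02:00, Thu 16:00].
job55 [Tue 00:00, Wed 08:00] → overlaps → no.
job56 [Sat 19:00, Sun 00:00] → after → no.
job57 [Fri 01:00, Sat 23:00] → after → no.
job58 [Sat 06:00, Sat 23:00] → after → no.
job59 [Sun 06:00, Sun 09:00] → after → no.
job60 [Wed 09:00, Fri 13:00] → overlapped-by → no.
job61 [Mon 20:00, Tue 01:00] → before → no.
job62 [Tue 11:00, Thu 16:00] → finished-by → no.
job63 [Thu 09:00, Sun 08:00] → overlapped-by → no.
job64 [Mon 07:00, Thu 00:00] → overlaps → no.
job65 [Tue 16:00, Wed 02:00] → meets → no.
job66 [Tue 00:00, Fri 04:00] → contains → counts.
Total: 1.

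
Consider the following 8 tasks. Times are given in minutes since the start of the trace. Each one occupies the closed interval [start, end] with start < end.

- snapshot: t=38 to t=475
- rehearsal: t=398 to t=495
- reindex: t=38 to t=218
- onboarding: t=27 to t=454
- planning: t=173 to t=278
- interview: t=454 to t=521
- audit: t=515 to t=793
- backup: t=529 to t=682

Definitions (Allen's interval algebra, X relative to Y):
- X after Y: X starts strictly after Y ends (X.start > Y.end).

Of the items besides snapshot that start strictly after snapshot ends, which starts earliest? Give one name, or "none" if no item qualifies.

Target snapshot = [t=38, t=475].
audit [t=515, t=793] → after → candidate.
backup [t=529, t=682] → after → candidate.
interview [t=454, t=521] → overlapped-by → excluded.
onboarding [t=27, t=454] → overlaps → excluded.
planning [t=173, t=278] → during → excluded.
rehearsal [t=398, t=495] → overlapped-by → excluded.
reindex [t=38, t=218] → starts → excluded.
Among candidates, earliest start is t=515 → audit.

audit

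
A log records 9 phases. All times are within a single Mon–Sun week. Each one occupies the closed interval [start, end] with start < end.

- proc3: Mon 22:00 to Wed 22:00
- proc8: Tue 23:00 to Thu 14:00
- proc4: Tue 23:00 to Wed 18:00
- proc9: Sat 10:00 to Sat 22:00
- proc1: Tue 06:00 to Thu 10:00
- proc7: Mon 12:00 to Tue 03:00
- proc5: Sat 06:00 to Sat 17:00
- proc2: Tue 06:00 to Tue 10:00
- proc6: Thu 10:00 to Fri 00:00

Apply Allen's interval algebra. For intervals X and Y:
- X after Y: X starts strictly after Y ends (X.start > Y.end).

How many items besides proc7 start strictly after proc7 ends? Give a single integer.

7

Target proc7 = [Mon 12:00, Tue 03:00].
proc1 [Tue 06:00, Thu 10:00] → after → counts.
proc2 [Tue 06:00, Tue 10:00] → after → counts.
proc3 [Mon 22:00, Wed 22:00] → overlapped-by → no.
proc4 [Tue 23:00, Wed 18:00] → after → counts.
proc5 [Sat 06:00, Sat 17:00] → after → counts.
proc6 [Thu 10:00, Fri 00:00] → after → counts.
proc8 [Tue 23:00, Thu 14:00] → after → counts.
proc9 [Sat 10:00, Sat 22:00] → after → counts.
Total: 7.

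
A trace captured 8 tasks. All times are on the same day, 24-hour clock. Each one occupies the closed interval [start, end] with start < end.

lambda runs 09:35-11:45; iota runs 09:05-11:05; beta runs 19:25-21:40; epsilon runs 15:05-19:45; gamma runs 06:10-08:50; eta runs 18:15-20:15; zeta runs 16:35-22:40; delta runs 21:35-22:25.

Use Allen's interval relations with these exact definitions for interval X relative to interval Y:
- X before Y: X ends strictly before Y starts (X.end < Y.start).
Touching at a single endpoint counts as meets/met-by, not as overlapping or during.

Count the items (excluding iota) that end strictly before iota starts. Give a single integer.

1

Target iota = [09:05, 11:05].
beta [19:25, 21:40] → after → no.
delta [21:35, 22:25] → after → no.
epsilon [15:05, 19:45] → after → no.
eta [18:15, 20:15] → after → no.
gamma [06:10, 08:50] → before → counts.
lambda [09:35, 11:45] → overlapped-by → no.
zeta [16:35, 22:40] → after → no.
Total: 1.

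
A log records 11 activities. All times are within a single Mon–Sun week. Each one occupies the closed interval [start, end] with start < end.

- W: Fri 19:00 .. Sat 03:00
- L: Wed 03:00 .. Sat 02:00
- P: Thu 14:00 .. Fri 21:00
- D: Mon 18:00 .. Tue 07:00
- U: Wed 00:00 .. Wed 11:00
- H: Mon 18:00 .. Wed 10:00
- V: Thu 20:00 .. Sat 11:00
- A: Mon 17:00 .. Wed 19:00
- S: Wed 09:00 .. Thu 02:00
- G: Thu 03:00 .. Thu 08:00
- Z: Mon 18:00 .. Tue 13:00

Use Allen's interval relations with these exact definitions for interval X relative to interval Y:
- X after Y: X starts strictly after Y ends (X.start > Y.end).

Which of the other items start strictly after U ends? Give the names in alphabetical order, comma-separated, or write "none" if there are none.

Target U = [Wed 00:00, Wed 11:00].
A [Mon 17:00, Wed 19:00] → contains → no.
D [Mon 18:00, Tue 07:00] → before → no.
G [Thu 03:00, Thu 08:00] → after → yes.
H [Mon 18:00, Wed 10:00] → overlaps → no.
L [Wed 03:00, Sat 02:00] → overlapped-by → no.
P [Thu 14:00, Fri 21:00] → after → yes.
S [Wed 09:00, Thu 02:00] → overlapped-by → no.
V [Thu 20:00, Sat 11:00] → after → yes.
W [Fri 19:00, Sat 03:00] → after → yes.
Z [Mon 18:00, Tue 13:00] → before → no.
Result: G, P, V, W.

G, P, V, W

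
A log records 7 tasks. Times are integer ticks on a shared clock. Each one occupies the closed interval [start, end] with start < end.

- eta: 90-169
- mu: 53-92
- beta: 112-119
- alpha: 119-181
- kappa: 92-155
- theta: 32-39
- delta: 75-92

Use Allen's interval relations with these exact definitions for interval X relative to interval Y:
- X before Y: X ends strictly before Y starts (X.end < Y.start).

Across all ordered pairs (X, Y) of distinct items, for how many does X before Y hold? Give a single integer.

Checking all 42 ordered pairs for relation 'before'; matching pairs in alphabetical order:
(delta, alpha): delta before alpha ✓
(delta, beta): delta before beta ✓
(mu, alpha): mu before alpha ✓
(mu, beta): mu before beta ✓
(theta, alpha): theta before alpha ✓
(theta, beta): theta before beta ✓
(theta, delta): theta before delta ✓
(theta, eta): theta before eta ✓
(theta, kappa): theta before kappa ✓
(theta, mu): theta before mu ✓
Count: 10.

10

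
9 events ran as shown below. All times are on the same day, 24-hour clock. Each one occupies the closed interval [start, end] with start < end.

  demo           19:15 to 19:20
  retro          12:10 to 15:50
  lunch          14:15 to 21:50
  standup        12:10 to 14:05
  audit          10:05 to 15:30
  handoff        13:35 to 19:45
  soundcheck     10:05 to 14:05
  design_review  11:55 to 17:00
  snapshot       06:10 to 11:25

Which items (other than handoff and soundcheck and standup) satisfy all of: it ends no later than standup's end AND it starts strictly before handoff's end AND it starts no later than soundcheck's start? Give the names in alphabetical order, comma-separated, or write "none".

Conditions: its end is no later than standup's end (X.end <= 14:05) AND its start is strictly before handoff's end (X.start < 19:45) AND its start is no later than soundcheck's start (X.start <= 10:05).
audit: end 15:30 <= 14:05? ✗; start 10:05 < 19:45? ✓; start 10:05 <= 10:05? ✓ → no.
demo: end 19:20 <= 14:05? ✗; start 19:15 < 19:45? ✓; start 19:15 <= 10:05? ✗ → no.
design_review: end 17:00 <= 14:05? ✗; start 11:55 < 19:45? ✓; start 11:55 <= 10:05? ✗ → no.
lunch: end 21:50 <= 14:05? ✗; start 14:15 < 19:45? ✓; start 14:15 <= 10:05? ✗ → no.
retro: end 15:50 <= 14:05? ✗; start 12:10 < 19:45? ✓; start 12:10 <= 10:05? ✗ → no.
snapshot: end 11:25 <= 14:05? ✓; start 06:10 < 19:45? ✓; start 06:10 <= 10:05? ✓ → yes.
Result: snapshot.

snapshot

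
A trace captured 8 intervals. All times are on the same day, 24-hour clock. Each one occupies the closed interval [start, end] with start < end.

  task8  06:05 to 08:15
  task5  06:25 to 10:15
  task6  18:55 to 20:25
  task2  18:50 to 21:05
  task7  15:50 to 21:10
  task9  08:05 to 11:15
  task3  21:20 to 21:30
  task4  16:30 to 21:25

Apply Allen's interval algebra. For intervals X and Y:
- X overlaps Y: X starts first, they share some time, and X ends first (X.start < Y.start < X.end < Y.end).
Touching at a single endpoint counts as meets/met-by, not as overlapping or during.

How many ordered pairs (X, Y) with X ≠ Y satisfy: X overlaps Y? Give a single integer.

5

Checking all 56 ordered pairs for relation 'overlaps'; matching pairs in alphabetical order:
(task4, task3): task4 overlaps task3 ✓
(task5, task9): task5 overlaps task9 ✓
(task7, task4): task7 overlaps task4 ✓
(task8, task5): task8 overlaps task5 ✓
(task8, task9): task8 overlaps task9 ✓
Count: 5.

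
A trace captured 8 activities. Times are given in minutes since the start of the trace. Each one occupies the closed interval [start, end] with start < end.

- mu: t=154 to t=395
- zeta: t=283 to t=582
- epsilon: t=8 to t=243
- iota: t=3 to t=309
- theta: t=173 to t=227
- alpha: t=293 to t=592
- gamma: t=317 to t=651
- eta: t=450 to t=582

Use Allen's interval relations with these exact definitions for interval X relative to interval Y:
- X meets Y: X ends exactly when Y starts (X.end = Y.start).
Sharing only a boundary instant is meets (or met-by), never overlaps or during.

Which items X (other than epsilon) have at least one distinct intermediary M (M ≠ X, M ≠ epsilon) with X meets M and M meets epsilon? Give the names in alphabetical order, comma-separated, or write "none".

none

Target epsilon = [t=8, t=243].
Intermediaries M with M meets epsilon: none.
Union: none.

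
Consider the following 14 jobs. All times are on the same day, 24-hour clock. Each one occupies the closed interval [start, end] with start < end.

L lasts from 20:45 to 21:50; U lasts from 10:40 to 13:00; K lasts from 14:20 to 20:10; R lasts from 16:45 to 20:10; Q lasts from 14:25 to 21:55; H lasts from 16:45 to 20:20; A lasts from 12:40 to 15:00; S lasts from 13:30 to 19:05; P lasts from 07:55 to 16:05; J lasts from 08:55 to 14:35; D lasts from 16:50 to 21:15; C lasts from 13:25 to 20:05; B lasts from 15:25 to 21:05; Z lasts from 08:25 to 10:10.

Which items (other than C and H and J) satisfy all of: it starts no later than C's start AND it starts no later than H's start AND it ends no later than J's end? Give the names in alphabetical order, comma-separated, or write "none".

Conditions: its start is no later than C's start (X.start <= 13:25) AND its start is no later than H's start (X.start <= 16:45) AND its end is no later than J's end (X.end <= 14:35).
A: start 12:40 <= 13:25? ✓; start 12:40 <= 16:45? ✓; end 15:00 <= 14:35? ✗ → no.
B: start 15:25 <= 13:25? ✗; start 15:25 <= 16:45? ✓; end 21:05 <= 14:35? ✗ → no.
D: start 16:50 <= 13:25? ✗; start 16:50 <= 16:45? ✗; end 21:15 <= 14:35? ✗ → no.
K: start 14:20 <= 13:25? ✗; start 14:20 <= 16:45? ✓; end 20:10 <= 14:35? ✗ → no.
L: start 20:45 <= 13:25? ✗; start 20:45 <= 16:45? ✗; end 21:50 <= 14:35? ✗ → no.
P: start 07:55 <= 13:25? ✓; start 07:55 <= 16:45? ✓; end 16:05 <= 14:35? ✗ → no.
Q: start 14:25 <= 13:25? ✗; start 14:25 <= 16:45? ✓; end 21:55 <= 14:35? ✗ → no.
R: start 16:45 <= 13:25? ✗; start 16:45 <= 16:45? ✓; end 20:10 <= 14:35? ✗ → no.
S: start 13:30 <= 13:25? ✗; start 13:30 <= 16:45? ✓; end 19:05 <= 14:35? ✗ → no.
U: start 10:40 <= 13:25? ✓; start 10:40 <= 16:45? ✓; end 13:00 <= 14:35? ✓ → yes.
Z: start 08:25 <= 13:25? ✓; start 08:25 <= 16:45? ✓; end 10:10 <= 14:35? ✓ → yes.
Result: U, Z.

U, Z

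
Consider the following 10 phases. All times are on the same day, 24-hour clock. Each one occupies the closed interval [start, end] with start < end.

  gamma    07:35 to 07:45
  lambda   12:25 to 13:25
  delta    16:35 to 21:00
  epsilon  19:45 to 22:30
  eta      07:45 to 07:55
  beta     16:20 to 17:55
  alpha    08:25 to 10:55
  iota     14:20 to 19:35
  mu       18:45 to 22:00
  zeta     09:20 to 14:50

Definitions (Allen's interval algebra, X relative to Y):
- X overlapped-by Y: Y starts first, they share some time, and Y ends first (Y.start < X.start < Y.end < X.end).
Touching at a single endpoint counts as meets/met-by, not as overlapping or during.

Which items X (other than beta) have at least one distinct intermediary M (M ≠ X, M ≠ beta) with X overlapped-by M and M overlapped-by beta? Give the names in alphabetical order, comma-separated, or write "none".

epsilon, mu

Target beta = [16:20, 17:55].
Intermediaries M with M overlapped-by beta: delta.
Via delta — items with X overlapped-by delta: epsilon, mu.
Union: epsilon, mu.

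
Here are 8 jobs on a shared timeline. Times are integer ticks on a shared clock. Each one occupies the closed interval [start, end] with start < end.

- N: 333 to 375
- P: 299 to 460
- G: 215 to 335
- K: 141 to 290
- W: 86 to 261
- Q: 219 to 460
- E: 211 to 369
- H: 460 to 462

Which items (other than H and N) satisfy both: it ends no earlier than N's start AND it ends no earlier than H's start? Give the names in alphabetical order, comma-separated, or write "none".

Conditions: its end is no earlier than N's start (X.end >= 333) AND its end is no earlier than H's start (X.end >= 460).
E: end 369 >= 333? ✓; end 369 >= 460? ✗ → no.
G: end 335 >= 333? ✓; end 335 >= 460? ✗ → no.
K: end 290 >= 333? ✗; end 290 >= 460? ✗ → no.
P: end 460 >= 333? ✓; end 460 >= 460? ✓ → yes.
Q: end 460 >= 333? ✓; end 460 >= 460? ✓ → yes.
W: end 261 >= 333? ✗; end 261 >= 460? ✗ → no.
Result: P, Q.

P, Q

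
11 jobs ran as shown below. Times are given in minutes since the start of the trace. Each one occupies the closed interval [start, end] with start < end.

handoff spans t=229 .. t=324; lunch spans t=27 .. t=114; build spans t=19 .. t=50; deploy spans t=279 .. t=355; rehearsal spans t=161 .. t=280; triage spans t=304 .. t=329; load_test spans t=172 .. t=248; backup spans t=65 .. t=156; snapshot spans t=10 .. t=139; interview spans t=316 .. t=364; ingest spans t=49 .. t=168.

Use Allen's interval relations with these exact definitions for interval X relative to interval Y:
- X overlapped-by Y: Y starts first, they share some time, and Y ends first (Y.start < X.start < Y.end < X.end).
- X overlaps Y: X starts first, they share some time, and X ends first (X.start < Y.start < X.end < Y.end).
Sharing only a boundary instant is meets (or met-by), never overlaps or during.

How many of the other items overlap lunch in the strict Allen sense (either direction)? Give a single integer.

3

Target lunch = [t=27, t=114].
backup [t=65, t=156] → overlapped-by → counts.
build [t=19, t=50] → overlaps → counts.
deploy [t=279, t=355] → after → no.
handoff [t=229, t=324] → after → no.
ingest [t=49, t=168] → overlapped-by → counts.
interview [t=316, t=364] → after → no.
load_test [t=172, t=248] → after → no.
rehearsal [t=161, t=280] → after → no.
snapshot [t=10, t=139] → contains → no.
triage [t=304, t=329] → after → no.
Total: 3.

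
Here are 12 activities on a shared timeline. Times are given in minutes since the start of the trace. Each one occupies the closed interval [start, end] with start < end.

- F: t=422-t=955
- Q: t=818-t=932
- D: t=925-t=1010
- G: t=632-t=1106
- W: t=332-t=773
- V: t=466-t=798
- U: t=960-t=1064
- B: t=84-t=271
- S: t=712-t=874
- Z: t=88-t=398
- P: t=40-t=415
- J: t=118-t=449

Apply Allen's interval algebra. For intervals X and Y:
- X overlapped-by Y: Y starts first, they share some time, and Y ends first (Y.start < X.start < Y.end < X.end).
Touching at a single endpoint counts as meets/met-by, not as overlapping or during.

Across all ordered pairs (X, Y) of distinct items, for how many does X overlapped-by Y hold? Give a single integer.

Checking all 132 ordered pairs for relation 'overlapped-by'; matching pairs in alphabetical order:
(D, F): D overlapped-by F ✓
(D, Q): D overlapped-by Q ✓
(F, J): F overlapped-by J ✓
(F, W): F overlapped-by W ✓
(G, F): G overlapped-by F ✓
(G, V): G overlapped-by V ✓
(G, W): G overlapped-by W ✓
(J, B): J overlapped-by B ✓
(J, P): J overlapped-by P ✓
(J, Z): J overlapped-by Z ✓
(Q, S): Q overlapped-by S ✓
(S, V): S overlapped-by V ✓
(S, W): S overlapped-by W ✓
(U, D): U overlapped-by D ✓
(V, W): V overlapped-by W ✓
(W, J): W overlapped-by J ✓
(W, P): W overlapped-by P ✓
(W, Z): W overlapped-by Z ✓
(Z, B): Z overlapped-by B ✓
Count: 19.

19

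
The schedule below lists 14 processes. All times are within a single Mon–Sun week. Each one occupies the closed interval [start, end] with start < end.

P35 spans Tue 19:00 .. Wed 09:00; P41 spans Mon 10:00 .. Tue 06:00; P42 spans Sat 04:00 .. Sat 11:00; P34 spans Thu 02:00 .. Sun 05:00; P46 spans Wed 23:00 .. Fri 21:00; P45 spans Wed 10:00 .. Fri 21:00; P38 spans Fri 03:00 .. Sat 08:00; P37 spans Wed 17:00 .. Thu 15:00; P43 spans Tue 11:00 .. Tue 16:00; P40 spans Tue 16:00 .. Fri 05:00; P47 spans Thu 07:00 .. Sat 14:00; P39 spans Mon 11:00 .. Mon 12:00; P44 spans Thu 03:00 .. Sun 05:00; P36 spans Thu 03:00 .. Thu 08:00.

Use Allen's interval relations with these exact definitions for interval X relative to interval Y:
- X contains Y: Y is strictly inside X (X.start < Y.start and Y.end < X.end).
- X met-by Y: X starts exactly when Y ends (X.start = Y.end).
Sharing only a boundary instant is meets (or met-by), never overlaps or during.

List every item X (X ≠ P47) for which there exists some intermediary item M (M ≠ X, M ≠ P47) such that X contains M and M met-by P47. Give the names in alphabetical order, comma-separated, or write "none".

Target P47 = [Thu 07:00, Sat 14:00].
Intermediaries M with M met-by P47: none.
Union: none.

none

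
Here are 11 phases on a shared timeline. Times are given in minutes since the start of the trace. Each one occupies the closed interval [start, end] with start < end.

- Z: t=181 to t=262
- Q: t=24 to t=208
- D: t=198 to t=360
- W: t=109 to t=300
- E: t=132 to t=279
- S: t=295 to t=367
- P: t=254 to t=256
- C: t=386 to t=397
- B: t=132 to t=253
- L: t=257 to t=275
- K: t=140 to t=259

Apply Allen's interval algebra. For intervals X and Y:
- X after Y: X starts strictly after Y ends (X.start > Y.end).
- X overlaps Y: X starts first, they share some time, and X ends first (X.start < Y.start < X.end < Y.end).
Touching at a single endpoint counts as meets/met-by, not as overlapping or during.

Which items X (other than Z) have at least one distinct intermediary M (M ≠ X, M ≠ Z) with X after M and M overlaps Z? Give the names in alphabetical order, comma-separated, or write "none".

Target Z = [t=181, t=262].
Intermediaries M with M overlaps Z: B, K, Q.
Via B — items with X after B: C, L, P, S.
Via K — items with X after K: C, S.
Via Q — items with X after Q: C, L, P, S.
Union: C, L, P, S.

C, L, P, S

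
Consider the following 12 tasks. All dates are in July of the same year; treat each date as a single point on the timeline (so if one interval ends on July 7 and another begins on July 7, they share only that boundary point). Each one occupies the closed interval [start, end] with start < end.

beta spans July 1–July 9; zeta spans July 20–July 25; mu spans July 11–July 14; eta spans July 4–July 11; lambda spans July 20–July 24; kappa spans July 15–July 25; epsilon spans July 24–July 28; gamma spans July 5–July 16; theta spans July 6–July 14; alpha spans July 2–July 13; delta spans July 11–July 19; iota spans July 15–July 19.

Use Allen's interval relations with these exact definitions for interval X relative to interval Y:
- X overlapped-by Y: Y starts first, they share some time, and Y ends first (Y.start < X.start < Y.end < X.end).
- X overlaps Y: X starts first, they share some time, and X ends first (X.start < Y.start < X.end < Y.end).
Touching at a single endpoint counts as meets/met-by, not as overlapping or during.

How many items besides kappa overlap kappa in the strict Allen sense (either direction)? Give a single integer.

Target kappa = [July 15, July 25].
alpha [July 2, July 13] → before → no.
beta [July 1, July 9] → before → no.
delta [July 11, July 19] → overlaps → counts.
epsilon [July 24, July 28] → overlapped-by → counts.
eta [July 4, July 11] → before → no.
gamma [July 5, July 16] → overlaps → counts.
iota [July 15, July 19] → starts → no.
lambda [July 20, July 24] → during → no.
mu [July 11, July 14] → before → no.
theta [July 6, July 14] → before → no.
zeta [July 20, July 25] → finishes → no.
Total: 3.

3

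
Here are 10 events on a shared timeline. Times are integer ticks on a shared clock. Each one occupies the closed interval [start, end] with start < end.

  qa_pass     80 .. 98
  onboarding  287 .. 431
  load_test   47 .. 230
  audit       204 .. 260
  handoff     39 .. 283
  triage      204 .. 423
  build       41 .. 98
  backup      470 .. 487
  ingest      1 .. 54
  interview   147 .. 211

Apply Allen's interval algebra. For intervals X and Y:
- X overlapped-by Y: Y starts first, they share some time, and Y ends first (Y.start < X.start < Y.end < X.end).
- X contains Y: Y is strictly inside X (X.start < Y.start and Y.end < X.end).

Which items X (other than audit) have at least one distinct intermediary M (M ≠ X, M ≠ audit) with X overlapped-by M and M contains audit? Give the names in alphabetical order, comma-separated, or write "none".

Target audit = [204, 260].
Intermediaries M with M contains audit: handoff.
Via handoff — items with X overlapped-by handoff: triage.
Union: triage.

triage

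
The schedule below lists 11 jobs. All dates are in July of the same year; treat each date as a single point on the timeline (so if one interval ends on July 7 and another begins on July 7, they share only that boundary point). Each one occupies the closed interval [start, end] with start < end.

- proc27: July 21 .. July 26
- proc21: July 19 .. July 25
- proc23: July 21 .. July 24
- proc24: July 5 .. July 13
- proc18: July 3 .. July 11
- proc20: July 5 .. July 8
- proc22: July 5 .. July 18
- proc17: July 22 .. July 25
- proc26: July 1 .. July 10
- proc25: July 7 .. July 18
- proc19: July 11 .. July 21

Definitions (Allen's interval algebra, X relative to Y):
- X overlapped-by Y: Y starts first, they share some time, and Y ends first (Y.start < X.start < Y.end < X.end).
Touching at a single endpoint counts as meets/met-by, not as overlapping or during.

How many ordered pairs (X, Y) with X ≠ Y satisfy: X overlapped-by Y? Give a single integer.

15

Checking all 110 ordered pairs for relation 'overlapped-by'; matching pairs in alphabetical order:
(proc17, proc23): proc17 overlapped-by proc23 ✓
(proc18, proc26): proc18 overlapped-by proc26 ✓
(proc19, proc22): proc19 overlapped-by proc22 ✓
(proc19, proc24): proc19 overlapped-by proc24 ✓
(proc19, proc25): proc19 overlapped-by proc25 ✓
(proc21, proc19): proc21 overlapped-by proc19 ✓
(proc22, proc18): proc22 overlapped-by proc18 ✓
(proc22, proc26): proc22 overlapped-by proc26 ✓
(proc24, proc18): proc24 overlapped-by proc18 ✓
(proc24, proc26): proc24 overlapped-by proc26 ✓
(proc25, proc18): proc25 overlapped-by proc18 ✓
(proc25, proc20): proc25 overlapped-by proc20 ✓
(proc25, proc24): proc25 overlapped-by proc24 ✓
(proc25, proc26): proc25 overlapped-by proc26 ✓
(proc27, proc21): proc27 overlapped-by proc21 ✓
Count: 15.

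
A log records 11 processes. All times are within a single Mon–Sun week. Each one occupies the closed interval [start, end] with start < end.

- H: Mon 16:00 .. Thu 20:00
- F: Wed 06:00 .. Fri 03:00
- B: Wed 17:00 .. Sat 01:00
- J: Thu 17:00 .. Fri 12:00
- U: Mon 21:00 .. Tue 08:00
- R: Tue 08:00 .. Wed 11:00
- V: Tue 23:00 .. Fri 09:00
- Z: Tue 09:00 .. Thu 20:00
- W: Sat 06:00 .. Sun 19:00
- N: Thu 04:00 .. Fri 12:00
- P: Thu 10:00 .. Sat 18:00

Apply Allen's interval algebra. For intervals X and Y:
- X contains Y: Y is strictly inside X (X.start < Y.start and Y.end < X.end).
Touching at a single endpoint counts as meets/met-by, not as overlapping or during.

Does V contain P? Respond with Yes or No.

V = [Tue 23:00, Fri 09:00], P = [Thu 10:00, Sat 18:00].
Actual relation of V to P: overlaps.
Asked whether 'contains' holds → No.

No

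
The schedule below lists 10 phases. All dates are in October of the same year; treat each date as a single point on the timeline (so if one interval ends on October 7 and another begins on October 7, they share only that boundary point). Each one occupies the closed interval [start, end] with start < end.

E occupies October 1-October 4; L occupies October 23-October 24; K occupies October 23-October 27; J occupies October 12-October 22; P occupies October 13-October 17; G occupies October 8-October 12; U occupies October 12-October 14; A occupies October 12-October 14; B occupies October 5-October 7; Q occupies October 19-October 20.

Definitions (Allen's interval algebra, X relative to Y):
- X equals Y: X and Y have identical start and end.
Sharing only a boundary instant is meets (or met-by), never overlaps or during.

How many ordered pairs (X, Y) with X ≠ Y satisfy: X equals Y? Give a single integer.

Checking all 90 ordered pairs for relation 'equals'; matching pairs in alphabetical order:
(A, U): A equals U ✓
(U, A): U equals A ✓
Count: 2.

2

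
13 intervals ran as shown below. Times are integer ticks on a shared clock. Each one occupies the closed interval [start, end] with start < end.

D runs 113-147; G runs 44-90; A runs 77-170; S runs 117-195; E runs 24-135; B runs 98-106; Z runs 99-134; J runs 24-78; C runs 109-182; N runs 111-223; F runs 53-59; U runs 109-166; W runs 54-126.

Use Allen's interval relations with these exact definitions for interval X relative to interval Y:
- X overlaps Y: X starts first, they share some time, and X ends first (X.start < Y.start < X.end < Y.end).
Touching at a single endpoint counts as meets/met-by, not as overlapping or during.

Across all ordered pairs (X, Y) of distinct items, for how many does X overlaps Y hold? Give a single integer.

Checking all 156 ordered pairs for relation 'overlaps'; matching pairs in alphabetical order:
(A, C): A overlaps C ✓
(A, N): A overlaps N ✓
(A, S): A overlaps S ✓
(B, Z): B overlaps Z ✓
(C, N): C overlaps N ✓
(C, S): C overlaps S ✓
(D, S): D overlaps S ✓
(E, A): E overlaps A ✓
(E, C): E overlaps C ✓
(E, D): E overlaps D ✓
(E, N): E overlaps N ✓
(E, S): E overlaps S ✓
(E, U): E overlaps U ✓
(F, W): F overlaps W ✓
(G, A): G overlaps A ✓
(G, W): G overlaps W ✓
(J, A): J overlaps A ✓
(J, G): J overlaps G ✓
(J, W): J overlaps W ✓
(U, N): U overlaps N ✓
(U, S): U overlaps S ✓
(W, A): W overlaps A ✓
(W, C): W overlaps C ✓
(W, D): W overlaps D ✓
... plus 9 further pairs not listed.
Count: 33.

33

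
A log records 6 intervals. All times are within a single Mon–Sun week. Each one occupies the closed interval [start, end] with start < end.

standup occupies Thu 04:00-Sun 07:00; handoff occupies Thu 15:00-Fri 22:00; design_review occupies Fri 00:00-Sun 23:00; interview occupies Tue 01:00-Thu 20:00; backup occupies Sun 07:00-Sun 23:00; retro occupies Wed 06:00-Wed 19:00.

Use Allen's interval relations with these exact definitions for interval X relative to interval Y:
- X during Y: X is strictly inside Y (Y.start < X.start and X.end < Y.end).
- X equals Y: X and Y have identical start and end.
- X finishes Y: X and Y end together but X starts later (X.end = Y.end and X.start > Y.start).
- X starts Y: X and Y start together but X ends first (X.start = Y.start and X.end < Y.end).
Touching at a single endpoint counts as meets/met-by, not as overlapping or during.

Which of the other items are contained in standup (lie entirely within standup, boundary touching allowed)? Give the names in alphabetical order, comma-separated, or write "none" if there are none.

handoff

Target standup = [Thu 04:00, Sun 07:00].
backup [Sun 07:00, Sun 23:00] → met-by → no.
design_review [Fri 00:00, Sun 23:00] → overlapped-by → no.
handoff [Thu 15:00, Fri 22:00] → during → yes.
interview [Tue 01:00, Thu 20:00] → overlaps → no.
retro [Wed 06:00, Wed 19:00] → before → no.
Result: handoff.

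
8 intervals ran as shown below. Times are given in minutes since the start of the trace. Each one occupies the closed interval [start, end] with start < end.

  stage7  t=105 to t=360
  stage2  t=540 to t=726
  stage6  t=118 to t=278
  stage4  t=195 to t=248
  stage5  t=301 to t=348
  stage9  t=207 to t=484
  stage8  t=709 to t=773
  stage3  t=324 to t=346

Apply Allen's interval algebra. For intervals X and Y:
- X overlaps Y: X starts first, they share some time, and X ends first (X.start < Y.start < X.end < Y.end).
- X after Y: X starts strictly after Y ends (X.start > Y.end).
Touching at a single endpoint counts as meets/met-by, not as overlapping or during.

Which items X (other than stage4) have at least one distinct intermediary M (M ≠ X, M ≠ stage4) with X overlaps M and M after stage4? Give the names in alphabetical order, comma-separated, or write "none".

stage2

Target stage4 = [t=195, t=248].
Intermediaries M with M after stage4: stage2, stage3, stage5, stage8.
Via stage2 — items with X overlaps stage2: none.
Via stage3 — items with X overlaps stage3: none.
Via stage5 — items with X overlaps stage5: none.
Via stage8 — items with X overlaps stage8: stage2.
Union: stage2.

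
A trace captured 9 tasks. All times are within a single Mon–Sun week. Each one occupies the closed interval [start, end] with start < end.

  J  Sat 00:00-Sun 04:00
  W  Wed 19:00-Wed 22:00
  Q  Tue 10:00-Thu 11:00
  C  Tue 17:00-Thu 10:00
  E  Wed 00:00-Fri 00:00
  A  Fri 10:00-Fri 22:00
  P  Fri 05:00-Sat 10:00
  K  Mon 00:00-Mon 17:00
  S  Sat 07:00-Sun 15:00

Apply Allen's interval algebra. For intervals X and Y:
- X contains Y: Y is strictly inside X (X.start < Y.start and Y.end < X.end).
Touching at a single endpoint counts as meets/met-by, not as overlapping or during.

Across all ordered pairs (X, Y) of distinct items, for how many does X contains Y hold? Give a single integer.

Checking all 72 ordered pairs for relation 'contains'; matching pairs in alphabetical order:
(C, W): C contains W ✓
(E, W): E contains W ✓
(P, A): P contains A ✓
(Q, C): Q contains C ✓
(Q, W): Q contains W ✓
Count: 5.

5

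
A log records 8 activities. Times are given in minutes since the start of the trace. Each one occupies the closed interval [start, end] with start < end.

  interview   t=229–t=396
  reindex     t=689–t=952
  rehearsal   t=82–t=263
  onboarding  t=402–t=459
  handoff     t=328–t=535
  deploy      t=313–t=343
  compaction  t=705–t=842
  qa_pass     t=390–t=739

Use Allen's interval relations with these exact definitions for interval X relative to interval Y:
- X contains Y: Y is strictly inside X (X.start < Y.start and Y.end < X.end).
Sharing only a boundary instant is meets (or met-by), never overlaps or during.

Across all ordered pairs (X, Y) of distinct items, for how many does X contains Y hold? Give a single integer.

Checking all 56 ordered pairs for relation 'contains'; matching pairs in alphabetical order:
(handoff, onboarding): handoff contains onboarding ✓
(interview, deploy): interview contains deploy ✓
(qa_pass, onboarding): qa_pass contains onboarding ✓
(reindex, compaction): reindex contains compaction ✓
Count: 4.

4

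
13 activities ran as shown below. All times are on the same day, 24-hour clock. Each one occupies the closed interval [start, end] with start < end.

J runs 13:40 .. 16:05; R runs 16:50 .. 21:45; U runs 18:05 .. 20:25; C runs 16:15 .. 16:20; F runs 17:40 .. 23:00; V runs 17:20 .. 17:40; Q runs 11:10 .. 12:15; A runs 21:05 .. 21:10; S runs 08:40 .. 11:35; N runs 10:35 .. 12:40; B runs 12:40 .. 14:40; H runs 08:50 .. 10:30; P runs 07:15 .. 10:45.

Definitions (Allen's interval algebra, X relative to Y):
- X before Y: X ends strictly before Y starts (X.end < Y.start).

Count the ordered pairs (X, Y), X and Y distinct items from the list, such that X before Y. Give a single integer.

62

Checking all 156 ordered pairs for relation 'before'; matching pairs in alphabetical order:
(B, A): B before A ✓
(B, C): B before C ✓
(B, F): B before F ✓
(B, R): B before R ✓
(B, U): B before U ✓
(B, V): B before V ✓
(C, A): C before A ✓
(C, F): C before F ✓
(C, R): C before R ✓
(C, U): C before U ✓
(C, V): C before V ✓
(H, A): H before A ✓
(H, B): H before B ✓
(H, C): H before C ✓
(H, F): H before F ✓
(H, J): H before J ✓
(H, N): H before N ✓
(H, Q): H before Q ✓
(H, R): H before R ✓
(H, U): H before U ✓
(H, V): H before V ✓
(J, A): J before A ✓
(J, C): J before C ✓
(J, F): J before F ✓
... plus 38 further pairs not listed.
Count: 62.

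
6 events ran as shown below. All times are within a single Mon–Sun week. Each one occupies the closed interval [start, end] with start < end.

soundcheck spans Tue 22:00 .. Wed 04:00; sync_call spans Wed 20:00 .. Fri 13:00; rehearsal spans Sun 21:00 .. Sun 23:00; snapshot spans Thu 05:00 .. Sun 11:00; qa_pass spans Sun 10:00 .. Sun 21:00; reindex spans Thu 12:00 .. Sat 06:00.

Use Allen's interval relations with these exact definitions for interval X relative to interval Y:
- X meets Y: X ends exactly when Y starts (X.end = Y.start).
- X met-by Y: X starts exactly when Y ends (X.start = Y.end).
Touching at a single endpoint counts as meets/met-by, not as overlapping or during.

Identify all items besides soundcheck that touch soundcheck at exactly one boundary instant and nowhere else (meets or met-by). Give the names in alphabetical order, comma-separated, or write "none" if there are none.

none

Target soundcheck = [Tue 22:00, Wed 04:00].
qa_pass [Sun 10:00, Sun 21:00] → after → no.
rehearsal [Sun 21:00, Sun 23:00] → after → no.
reindex [Thu 12:00, Sat 06:00] → after → no.
snapshot [Thu 05:00, Sun 11:00] → after → no.
sync_call [Wed 20:00, Fri 13:00] → after → no.
Result: none.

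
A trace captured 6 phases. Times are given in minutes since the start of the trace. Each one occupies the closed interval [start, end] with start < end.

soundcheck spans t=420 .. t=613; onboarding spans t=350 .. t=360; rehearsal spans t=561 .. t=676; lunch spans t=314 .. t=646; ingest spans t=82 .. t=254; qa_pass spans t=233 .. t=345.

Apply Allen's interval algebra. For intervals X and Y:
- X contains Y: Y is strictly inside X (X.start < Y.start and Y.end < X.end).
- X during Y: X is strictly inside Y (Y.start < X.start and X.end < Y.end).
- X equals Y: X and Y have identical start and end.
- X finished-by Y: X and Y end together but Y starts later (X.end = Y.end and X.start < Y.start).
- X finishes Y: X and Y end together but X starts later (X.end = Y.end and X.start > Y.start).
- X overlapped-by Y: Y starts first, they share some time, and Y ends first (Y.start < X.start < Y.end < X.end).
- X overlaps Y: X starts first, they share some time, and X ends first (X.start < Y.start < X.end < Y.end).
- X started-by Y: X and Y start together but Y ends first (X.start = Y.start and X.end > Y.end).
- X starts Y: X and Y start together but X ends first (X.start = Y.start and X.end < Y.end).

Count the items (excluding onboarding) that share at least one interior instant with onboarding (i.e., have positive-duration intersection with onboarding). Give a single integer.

1

Target onboarding = [t=350, t=360].
ingest [t=82, t=254] → before → no.
lunch [t=314, t=646] → contains → counts.
qa_pass [t=233, t=345] → before → no.
rehearsal [t=561, t=676] → after → no.
soundcheck [t=420, t=613] → after → no.
Total: 1.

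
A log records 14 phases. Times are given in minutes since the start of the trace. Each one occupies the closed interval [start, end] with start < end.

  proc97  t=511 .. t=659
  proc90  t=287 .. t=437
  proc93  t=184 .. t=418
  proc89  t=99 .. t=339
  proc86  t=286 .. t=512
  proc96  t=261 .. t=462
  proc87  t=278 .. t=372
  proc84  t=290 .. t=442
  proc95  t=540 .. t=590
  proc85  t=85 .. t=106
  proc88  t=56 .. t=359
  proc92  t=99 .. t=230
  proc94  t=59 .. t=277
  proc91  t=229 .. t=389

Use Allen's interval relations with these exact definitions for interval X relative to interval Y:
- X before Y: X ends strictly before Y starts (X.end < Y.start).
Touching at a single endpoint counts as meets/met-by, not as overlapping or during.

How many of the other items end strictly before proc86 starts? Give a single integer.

Target proc86 = [t=286, t=512].
proc84 [t=290, t=442] → during → no.
proc85 [t=85, t=106] → before → counts.
proc87 [t=278, t=372] → overlaps → no.
proc88 [t=56, t=359] → overlaps → no.
proc89 [t=99, t=339] → overlaps → no.
proc90 [t=287, t=437] → during → no.
proc91 [t=229, t=389] → overlaps → no.
proc92 [t=99, t=230] → before → counts.
proc93 [t=184, t=418] → overlaps → no.
proc94 [t=59, t=277] → before → counts.
proc95 [t=540, t=590] → after → no.
proc96 [t=261, t=462] → overlaps → no.
proc97 [t=511, t=659] → overlapped-by → no.
Total: 3.

3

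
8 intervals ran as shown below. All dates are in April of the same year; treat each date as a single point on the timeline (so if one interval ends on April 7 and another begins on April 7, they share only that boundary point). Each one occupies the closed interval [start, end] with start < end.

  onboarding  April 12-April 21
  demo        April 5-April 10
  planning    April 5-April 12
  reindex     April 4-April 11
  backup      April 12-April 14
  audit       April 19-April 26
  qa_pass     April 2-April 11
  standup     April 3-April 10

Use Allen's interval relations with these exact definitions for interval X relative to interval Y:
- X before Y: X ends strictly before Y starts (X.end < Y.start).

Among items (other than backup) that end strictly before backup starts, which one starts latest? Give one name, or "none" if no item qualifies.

Target backup = [April 12, April 14].
audit [April 19, April 26] → after → excluded.
demo [April 5, April 10] → before → candidate.
onboarding [April 12, April 21] → started-by → excluded.
planning [April 5, April 12] → meets → excluded.
qa_pass [April 2, April 11] → before → candidate.
reindex [April 4, April 11] → before → candidate.
standup [April 3, April 10] → before → candidate.
Among candidates, latest start is April 5 → demo.

demo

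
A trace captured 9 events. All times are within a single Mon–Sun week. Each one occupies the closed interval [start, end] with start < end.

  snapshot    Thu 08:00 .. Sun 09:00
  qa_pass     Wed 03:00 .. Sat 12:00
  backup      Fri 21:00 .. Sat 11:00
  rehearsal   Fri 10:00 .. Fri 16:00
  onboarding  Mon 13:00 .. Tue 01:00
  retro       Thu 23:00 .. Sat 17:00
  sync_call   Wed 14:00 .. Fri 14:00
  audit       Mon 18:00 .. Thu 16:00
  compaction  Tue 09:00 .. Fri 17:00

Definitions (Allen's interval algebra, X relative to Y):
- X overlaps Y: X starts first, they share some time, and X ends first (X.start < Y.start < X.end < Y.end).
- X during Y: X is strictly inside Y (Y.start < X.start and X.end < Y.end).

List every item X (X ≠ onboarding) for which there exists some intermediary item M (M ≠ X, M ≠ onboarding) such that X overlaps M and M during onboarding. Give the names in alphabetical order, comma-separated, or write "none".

none

Target onboarding = [Mon 13:00, Tue 01:00].
Intermediaries M with M during onboarding: none.
Union: none.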